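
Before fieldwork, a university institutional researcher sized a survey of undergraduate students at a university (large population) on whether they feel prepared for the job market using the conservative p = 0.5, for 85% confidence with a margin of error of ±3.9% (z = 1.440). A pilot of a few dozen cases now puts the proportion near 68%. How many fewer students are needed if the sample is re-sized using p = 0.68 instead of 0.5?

44

Conservative (p = 0.5): n = 1.440² × 0.25 / 0.039² ≈ 340.83 → 341.
Using p = 0.68: p(1−p) = 0.2176, so n = 1.440² × 0.2176 / 0.039² ≈ 296.66 → 297.
Reduction: 341 − 297 = 44.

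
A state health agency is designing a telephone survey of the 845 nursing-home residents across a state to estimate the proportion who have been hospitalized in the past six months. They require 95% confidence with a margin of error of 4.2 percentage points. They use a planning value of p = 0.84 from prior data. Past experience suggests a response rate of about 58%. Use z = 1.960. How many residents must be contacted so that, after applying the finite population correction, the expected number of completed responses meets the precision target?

Completed interviews needed (unadjusted): n₀ = 1.960² × 0.1344 / 0.042² ≈ 292.69 → 293.
FPC for N = 845: n = 293 / (1 + 292/845) = 293 / 1.3456 ≈ 217.75 → 218.
At a 58% response rate, contacts needed = 218 / 0.58 ≈ 375.86 → 376.

376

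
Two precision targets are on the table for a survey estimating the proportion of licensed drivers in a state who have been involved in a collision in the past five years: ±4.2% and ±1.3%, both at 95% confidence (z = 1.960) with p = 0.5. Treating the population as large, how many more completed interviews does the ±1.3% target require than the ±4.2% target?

5138

At ±4.2%: n = 1.960² × 0.2500 / 0.042² ≈ 544.44 → 545.
At ±1.3%: n = 1.960² × 0.2500 / 0.013² ≈ 5682.84 → 5683.
Additional respondents: 5683 − 545 = 5138.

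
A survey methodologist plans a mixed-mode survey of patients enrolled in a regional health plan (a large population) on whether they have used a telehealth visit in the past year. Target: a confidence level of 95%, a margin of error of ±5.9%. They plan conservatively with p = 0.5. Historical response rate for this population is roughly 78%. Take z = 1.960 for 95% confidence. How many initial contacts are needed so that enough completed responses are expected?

354

Completed interviews needed: n₀ = 1.960² × 0.2500 / 0.059² ≈ 275.90 → 276.
At a 78% response rate, contacts needed = 276 / 0.78 ≈ 353.85 → 354.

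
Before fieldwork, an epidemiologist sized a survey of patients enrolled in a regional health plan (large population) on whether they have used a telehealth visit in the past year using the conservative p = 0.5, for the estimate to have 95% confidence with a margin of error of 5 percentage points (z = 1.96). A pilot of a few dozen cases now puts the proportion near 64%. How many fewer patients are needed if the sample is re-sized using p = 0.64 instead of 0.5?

Conservative (p = 0.5): n = 1.96² × 0.25 / 0.050² ≈ 384.16 → 385.
Using p = 0.64: p(1−p) = 0.2304, so n = 1.96² × 0.2304 / 0.050² ≈ 354.04 → 355.
Reduction: 385 − 355 = 30.

30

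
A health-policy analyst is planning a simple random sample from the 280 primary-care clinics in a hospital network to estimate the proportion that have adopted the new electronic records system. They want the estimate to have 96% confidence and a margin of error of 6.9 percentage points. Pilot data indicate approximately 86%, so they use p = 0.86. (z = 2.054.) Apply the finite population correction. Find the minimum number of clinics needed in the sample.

Unadjusted: n₀ = 2.054² × 0.86 × 0.14 / 0.069² ≈ 106.69, so n₀ = 107.
Finite population correction with N = 280: n = n₀ / (1 + (n₀−1)/N) = 107 / (1 + 106/280) = 107 / 1.3786 ≈ 77.62.
Rounding up, n = 78.

78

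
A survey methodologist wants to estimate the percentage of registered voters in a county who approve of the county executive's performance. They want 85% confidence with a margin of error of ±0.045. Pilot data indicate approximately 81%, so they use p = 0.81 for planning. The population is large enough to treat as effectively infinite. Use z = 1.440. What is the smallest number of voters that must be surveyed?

With p = 0.81, p(1−p) = 0.1539.
n = z²·p(1−p)/E² = 1.440² × 0.1539 / 0.045² = 2.0736 × 0.1539 / 0.002025 ≈ 157.59.
Rounding up gives n = 158.

158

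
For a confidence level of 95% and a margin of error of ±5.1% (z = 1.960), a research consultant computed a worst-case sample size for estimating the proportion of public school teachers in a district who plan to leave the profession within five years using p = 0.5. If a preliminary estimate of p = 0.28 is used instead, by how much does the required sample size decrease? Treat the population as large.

72

Conservative (p = 0.5): n = 1.960² × 0.25 / 0.051² ≈ 369.24 → 370.
Using p = 0.28: p(1−p) = 0.2016, so n = 1.960² × 0.2016 / 0.051² ≈ 297.76 → 298.
Reduction: 370 − 298 = 72.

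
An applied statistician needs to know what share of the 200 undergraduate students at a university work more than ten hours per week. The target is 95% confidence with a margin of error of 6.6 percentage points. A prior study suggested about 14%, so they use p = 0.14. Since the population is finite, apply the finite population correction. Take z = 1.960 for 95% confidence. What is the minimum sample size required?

70

Unadjusted: n₀ = 1.960² × 0.14 × 0.86 / 0.066² ≈ 106.18, so n₀ = 107.
Finite population correction with N = 200: n = n₀ / (1 + (n₀−1)/N) = 107 / (1 + 106/200) = 107 / 1.5300 ≈ 69.93.
Rounding up, n = 70.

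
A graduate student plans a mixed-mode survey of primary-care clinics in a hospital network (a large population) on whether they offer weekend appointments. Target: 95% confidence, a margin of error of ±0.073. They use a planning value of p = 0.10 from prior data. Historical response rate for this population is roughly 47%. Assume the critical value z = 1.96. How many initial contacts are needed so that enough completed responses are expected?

139

Completed interviews needed: n₀ = 1.96² × 0.0900 / 0.073² ≈ 64.88 → 65.
At a 47% response rate, contacts needed = 65 / 0.47 ≈ 138.30 → 139.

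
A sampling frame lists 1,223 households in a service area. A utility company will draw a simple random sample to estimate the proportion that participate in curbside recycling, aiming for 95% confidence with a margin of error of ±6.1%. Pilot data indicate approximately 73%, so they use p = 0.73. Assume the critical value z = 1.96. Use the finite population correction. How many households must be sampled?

Unadjusted: n₀ = 1.96² × 0.73 × 0.27 / 0.061² ≈ 203.49, so n₀ = 204.
Finite population correction with N = 1,223: n = n₀ / (1 + (n₀−1)/N) = 204 / (1 + 203/1223) = 204 / 1.1660 ≈ 174.96.
Rounding up, n = 175.

175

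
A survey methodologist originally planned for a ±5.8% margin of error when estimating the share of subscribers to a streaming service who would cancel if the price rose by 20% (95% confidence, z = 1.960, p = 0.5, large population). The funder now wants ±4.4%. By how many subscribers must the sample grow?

At ±5.8%: n = 1.960² × 0.2500 / 0.058² ≈ 285.49 → 286.
At ±4.4%: n = 1.960² × 0.2500 / 0.044² ≈ 496.07 → 497.
Additional respondents: 497 − 286 = 211.

211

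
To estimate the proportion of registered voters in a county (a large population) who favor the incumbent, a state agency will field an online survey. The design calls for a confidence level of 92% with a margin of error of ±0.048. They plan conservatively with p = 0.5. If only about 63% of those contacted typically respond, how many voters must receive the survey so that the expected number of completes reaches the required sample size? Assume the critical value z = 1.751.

529

Completed interviews needed: n₀ = 1.751² × 0.2500 / 0.048² ≈ 332.68 → 333.
At a 63% response rate, contacts needed = 333 / 0.63 ≈ 528.57 → 529.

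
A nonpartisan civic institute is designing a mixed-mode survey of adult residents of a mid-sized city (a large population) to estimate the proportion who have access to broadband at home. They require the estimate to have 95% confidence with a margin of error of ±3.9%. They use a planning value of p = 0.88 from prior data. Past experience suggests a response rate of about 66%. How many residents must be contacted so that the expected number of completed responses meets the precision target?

405

For 95% confidence, z = 1.960.
Completed interviews needed: n₀ = 1.960² × 0.1056 / 0.039² ≈ 266.71 → 267.
At a 66% response rate, contacts needed = 267 / 0.66 ≈ 404.55 → 405.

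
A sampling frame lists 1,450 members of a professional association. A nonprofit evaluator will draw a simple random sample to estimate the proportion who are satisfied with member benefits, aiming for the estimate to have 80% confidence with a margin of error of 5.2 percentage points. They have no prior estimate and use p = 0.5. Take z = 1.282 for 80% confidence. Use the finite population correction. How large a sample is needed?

Unadjusted: n₀ = 1.282² × 0.50 × 0.50 / 0.052² ≈ 151.95, so n₀ = 152.
Finite population correction with N = 1,450: n = n₀ / (1 + (n₀−1)/N) = 152 / (1 + 151/1450) = 152 / 1.1041 ≈ 137.66.
Rounding up, n = 138.

138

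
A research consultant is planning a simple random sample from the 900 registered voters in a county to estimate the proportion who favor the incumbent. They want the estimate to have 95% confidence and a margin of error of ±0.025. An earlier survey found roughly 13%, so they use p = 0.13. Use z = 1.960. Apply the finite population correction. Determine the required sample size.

393

Unadjusted: n₀ = 1.960² × 0.13 × 0.87 / 0.025² ≈ 695.18, so n₀ = 696.
Finite population correction with N = 900: n = n₀ / (1 + (n₀−1)/N) = 696 / (1 + 695/900) = 696 / 1.7722 ≈ 392.73.
Rounding up, n = 393.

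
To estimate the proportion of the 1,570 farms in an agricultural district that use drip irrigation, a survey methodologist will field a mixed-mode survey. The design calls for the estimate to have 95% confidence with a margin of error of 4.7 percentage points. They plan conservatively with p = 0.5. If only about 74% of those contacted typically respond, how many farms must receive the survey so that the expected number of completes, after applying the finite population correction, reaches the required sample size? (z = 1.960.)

461

Completed interviews needed (unadjusted): n₀ = 1.960² × 0.2500 / 0.047² ≈ 434.77 → 435.
FPC for N = 1,570: n = 435 / (1 + 434/1570) = 435 / 1.2764 ≈ 340.79 → 341.
At a 74% response rate, contacts needed = 341 / 0.74 ≈ 460.81 → 461.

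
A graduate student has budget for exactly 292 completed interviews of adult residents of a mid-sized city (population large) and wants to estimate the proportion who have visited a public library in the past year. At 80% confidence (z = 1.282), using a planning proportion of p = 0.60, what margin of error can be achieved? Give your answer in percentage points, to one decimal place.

SE(p̂) = √[p(1−p)/n] = √[0.2400/292] = 0.02867.
E = z × SE = 1.282 × 0.02867 = 0.03675, or 3.7 percentage points.

3.7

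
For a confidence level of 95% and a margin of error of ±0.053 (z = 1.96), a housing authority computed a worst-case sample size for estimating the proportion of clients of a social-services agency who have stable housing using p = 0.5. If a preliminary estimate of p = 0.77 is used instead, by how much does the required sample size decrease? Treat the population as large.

Conservative (p = 0.5): n = 1.96² × 0.25 / 0.053² ≈ 341.90 → 342.
Using p = 0.77: p(1−p) = 0.1771, so n = 1.96² × 0.1771 / 0.053² ≈ 242.20 → 243.
Reduction: 342 − 243 = 99.

99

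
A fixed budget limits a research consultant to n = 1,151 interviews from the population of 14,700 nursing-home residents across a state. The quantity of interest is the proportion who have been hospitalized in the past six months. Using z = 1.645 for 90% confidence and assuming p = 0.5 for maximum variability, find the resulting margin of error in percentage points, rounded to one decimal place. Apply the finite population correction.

2.3

Finite-population factor: (N−n)/(N−1) = (14700−1151)/(14700−1) = 0.9218.
SE(p̂) = √[p(1−p)/n · (N−n)/(N−1)] = √[0.2500/1151 × 0.9218] = 0.01415.
E = z × SE = 1.645 × 0.01415 = 0.02328 ≈ 2.3 percentage points.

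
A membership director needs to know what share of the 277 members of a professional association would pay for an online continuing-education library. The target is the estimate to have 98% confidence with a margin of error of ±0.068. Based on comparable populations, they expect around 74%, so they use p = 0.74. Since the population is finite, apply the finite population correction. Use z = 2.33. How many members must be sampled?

Unadjusted: n₀ = 2.33² × 0.74 × 0.26 / 0.068² ≈ 225.89, so n₀ = 226.
Finite population correction with N = 277: n = n₀ / (1 + (n₀−1)/N) = 226 / (1 + 225/277) = 226 / 1.8123 ≈ 124.71.
Rounding up, n = 125.

125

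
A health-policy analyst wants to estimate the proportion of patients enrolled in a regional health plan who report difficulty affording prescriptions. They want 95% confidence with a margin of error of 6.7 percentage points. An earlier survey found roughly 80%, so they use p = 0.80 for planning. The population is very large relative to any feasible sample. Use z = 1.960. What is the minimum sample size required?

137

With p = 0.80, p(1−p) = 0.1600.
n = z²·p(1−p)/E² = 1.960² × 0.1600 / 0.067² = 3.8416 × 0.1600 / 0.004489 ≈ 136.92.
Rounding up gives n = 137.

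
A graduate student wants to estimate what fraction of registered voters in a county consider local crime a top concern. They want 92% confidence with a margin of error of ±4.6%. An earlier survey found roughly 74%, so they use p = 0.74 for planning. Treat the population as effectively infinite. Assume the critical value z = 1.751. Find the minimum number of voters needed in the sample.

With p = 0.74, p(1−p) = 0.1924.
n = z²·p(1−p)/E² = 1.751² × 0.1924 / 0.046² = 3.0660 × 0.1924 / 0.002116 ≈ 278.78.
Rounding up gives n = 279.

279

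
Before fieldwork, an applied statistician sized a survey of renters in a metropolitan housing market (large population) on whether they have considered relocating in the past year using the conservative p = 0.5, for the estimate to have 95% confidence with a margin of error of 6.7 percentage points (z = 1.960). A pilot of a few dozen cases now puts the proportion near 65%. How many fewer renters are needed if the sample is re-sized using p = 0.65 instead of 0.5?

Conservative (p = 0.5): n = 1.960² × 0.25 / 0.067² ≈ 213.95 → 214.
Using p = 0.65: p(1−p) = 0.2275, so n = 1.960² × 0.2275 / 0.067² ≈ 194.69 → 195.
Reduction: 214 − 195 = 19.

19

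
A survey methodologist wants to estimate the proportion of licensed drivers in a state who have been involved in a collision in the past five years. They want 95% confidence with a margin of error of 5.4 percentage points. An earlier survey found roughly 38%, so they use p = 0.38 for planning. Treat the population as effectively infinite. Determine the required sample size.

For 95% confidence, z = 1.96.
With p = 0.38, p(1−p) = 0.2356.
n = z²·p(1−p)/E² = 1.96² × 0.2356 / 0.054² = 3.8416 × 0.2356 / 0.002916 ≈ 310.38.
Rounding up gives n = 311.

311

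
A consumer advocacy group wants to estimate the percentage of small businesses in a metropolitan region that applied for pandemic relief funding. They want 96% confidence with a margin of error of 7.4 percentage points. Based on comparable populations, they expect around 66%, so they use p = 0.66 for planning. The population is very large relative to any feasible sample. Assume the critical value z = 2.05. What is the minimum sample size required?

With p = 0.66, p(1−p) = 0.2244.
n = z²·p(1−p)/E² = 2.05² × 0.2244 / 0.074² = 4.2025 × 0.2244 / 0.005476 ≈ 172.21.
Rounding up gives n = 173.

173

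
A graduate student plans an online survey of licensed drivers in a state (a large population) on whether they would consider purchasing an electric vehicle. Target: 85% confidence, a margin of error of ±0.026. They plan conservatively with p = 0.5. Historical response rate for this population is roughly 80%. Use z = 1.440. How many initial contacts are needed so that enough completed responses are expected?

959

Completed interviews needed: n₀ = 1.440² × 0.2500 / 0.026² ≈ 766.86 → 767.
At an 80% response rate, contacts needed = 767 / 0.80 ≈ 958.75 → 959.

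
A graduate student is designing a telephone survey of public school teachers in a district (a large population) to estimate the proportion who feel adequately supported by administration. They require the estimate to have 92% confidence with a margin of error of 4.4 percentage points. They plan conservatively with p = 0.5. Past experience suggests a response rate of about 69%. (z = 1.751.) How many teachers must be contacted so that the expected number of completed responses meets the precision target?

574

Completed interviews needed: n₀ = 1.751² × 0.2500 / 0.044² ≈ 395.92 → 396.
At a 69% response rate, contacts needed = 396 / 0.69 ≈ 573.91 → 574.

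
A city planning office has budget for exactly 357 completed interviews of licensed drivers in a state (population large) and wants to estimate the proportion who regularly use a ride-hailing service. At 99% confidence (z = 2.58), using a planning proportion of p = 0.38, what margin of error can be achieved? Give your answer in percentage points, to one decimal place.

6.6

SE(p̂) = √[p(1−p)/n] = √[0.2356/357] = 0.02569.
E = z × SE = 2.58 × 0.02569 = 0.06628, or 6.6 percentage points.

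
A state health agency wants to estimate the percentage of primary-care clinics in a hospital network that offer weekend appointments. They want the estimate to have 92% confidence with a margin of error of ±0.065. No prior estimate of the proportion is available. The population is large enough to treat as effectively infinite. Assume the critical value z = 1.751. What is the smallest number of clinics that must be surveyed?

182

With no prior estimate, use p = 0.5, giving p(1−p) = 0.25.
n = z²·p(1−p)/E² = 1.751² × 0.2500 / 0.065² = 3.0660 × 0.2500 / 0.004225 ≈ 181.42.
Rounding up gives n = 182.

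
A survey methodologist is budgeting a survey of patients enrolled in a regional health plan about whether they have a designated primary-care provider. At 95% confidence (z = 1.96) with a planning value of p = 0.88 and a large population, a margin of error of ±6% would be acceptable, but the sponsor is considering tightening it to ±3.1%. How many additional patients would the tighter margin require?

At ±6%: n = 1.96² × 0.1056 / 0.060² ≈ 112.69 → 113.
At ±3.1%: n = 1.96² × 0.1056 / 0.031² ≈ 422.14 → 423.
Additional respondents: 423 − 113 = 310.

310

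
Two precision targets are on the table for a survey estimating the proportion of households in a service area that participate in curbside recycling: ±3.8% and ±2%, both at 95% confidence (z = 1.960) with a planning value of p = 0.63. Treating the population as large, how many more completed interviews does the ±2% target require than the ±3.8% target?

At ±3.8%: n = 1.960² × 0.2331 / 0.038² ≈ 620.14 → 621.
At ±2%: n = 1.960² × 0.2331 / 0.020² ≈ 2238.69 → 2239.
Additional respondents: 2239 − 621 = 1618.

1618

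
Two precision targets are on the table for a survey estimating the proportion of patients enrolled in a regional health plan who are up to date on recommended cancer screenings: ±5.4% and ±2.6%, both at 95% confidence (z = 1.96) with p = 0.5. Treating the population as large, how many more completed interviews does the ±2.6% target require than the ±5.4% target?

At ±5.4%: n = 1.96² × 0.2500 / 0.054² ≈ 329.36 → 330.
At ±2.6%: n = 1.96² × 0.2500 / 0.026² ≈ 1420.71 → 1421.
Additional respondents: 1421 − 330 = 1091.

1091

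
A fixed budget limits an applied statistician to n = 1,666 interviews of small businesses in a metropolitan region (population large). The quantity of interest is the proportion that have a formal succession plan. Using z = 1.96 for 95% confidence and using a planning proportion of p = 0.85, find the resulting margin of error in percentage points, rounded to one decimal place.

1.7

SE(p̂) = √[p(1−p)/n] = √[0.1275/1666] = 0.00875.
E = z × SE = 1.96 × 0.00875 = 0.01715, or 1.7 percentage points.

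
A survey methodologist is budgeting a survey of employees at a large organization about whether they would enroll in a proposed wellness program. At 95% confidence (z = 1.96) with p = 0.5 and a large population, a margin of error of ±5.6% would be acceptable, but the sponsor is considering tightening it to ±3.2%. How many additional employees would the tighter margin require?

631

At ±5.6%: n = 1.96² × 0.2500 / 0.056² ≈ 306.25 → 307.
At ±3.2%: n = 1.96² × 0.2500 / 0.032² ≈ 937.89 → 938.
Additional respondents: 938 − 307 = 631.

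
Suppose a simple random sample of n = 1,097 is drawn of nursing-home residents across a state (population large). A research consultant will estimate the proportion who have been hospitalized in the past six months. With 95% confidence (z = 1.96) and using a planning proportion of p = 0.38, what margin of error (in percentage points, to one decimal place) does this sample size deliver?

SE(p̂) = √[p(1−p)/n] = √[0.2356/1097] = 0.01465.
E = z × SE = 1.96 × 0.01465 = 0.02872, or 2.9 percentage points.

2.9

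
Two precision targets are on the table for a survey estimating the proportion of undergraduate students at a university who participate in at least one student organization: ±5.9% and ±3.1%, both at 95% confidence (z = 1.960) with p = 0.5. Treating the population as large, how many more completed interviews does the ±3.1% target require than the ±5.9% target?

724

At ±5.9%: n = 1.960² × 0.2500 / 0.059² ≈ 275.90 → 276.
At ±3.1%: n = 1.960² × 0.2500 / 0.031² ≈ 999.38 → 1000.
Additional respondents: 1000 − 276 = 724.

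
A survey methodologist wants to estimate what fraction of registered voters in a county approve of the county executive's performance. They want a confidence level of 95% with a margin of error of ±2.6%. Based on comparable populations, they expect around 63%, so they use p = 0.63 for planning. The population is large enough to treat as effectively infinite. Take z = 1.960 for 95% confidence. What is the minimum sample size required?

1325

With p = 0.63, p(1−p) = 0.2331.
n = z²·p(1−p)/E² = 1.960² × 0.2331 / 0.026² = 3.8416 × 0.2331 / 0.000676 ≈ 1324.67.
Rounding up gives n = 1325.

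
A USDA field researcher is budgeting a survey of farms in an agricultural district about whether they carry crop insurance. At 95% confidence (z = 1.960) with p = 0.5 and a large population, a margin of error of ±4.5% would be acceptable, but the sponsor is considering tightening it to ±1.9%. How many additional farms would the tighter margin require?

At ±4.5%: n = 1.960² × 0.2500 / 0.045² ≈ 474.27 → 475.
At ±1.9%: n = 1.960² × 0.2500 / 0.019² ≈ 2660.39 → 2661.
Additional respondents: 2661 − 475 = 2186.

2186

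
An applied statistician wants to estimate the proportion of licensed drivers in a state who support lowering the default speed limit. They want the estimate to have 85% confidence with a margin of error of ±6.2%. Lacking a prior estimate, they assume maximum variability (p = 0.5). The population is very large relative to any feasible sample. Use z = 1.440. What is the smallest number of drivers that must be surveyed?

With p = 0.5, p(1−p) = 0.25.
n = z²·p(1−p)/E² = 1.440² × 0.2500 / 0.062² = 2.0736 × 0.2500 / 0.003844 ≈ 134.86.
Rounding up gives n = 135.

135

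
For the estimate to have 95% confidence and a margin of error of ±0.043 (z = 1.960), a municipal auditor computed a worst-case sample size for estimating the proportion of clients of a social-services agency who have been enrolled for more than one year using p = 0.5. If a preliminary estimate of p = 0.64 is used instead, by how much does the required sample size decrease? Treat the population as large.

41

Conservative (p = 0.5): n = 1.960² × 0.25 / 0.043² ≈ 519.42 → 520.
Using p = 0.64: p(1−p) = 0.2304, so n = 1.960² × 0.2304 / 0.043² ≈ 478.69 → 479.
Reduction: 520 − 479 = 41.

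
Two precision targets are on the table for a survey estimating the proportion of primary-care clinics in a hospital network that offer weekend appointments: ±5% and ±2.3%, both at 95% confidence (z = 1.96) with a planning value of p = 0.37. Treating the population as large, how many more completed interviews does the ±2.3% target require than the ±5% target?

1334

At ±5%: n = 1.96² × 0.2331 / 0.050² ≈ 358.19 → 359.
At ±2.3%: n = 1.96² × 0.2331 / 0.023² ≈ 1692.77 → 1693.
Additional respondents: 1693 − 359 = 1334.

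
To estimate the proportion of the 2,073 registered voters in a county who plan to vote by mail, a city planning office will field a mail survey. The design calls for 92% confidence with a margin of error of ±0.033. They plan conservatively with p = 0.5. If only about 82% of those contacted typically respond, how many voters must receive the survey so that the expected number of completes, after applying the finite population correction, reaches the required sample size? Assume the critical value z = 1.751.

642

Completed interviews needed (unadjusted): n₀ = 1.751² × 0.2500 / 0.033² ≈ 703.86 → 704.
FPC for N = 2,073: n = 704 / (1 + 703/2073) = 704 / 1.3391 ≈ 525.72 → 526.
At an 82% response rate, contacts needed = 526 / 0.82 ≈ 641.46 → 642.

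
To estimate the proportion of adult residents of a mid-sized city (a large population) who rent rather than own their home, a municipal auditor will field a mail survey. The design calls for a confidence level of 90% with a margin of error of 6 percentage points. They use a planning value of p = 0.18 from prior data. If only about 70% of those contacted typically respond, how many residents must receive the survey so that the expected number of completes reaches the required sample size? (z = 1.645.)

Completed interviews needed: n₀ = 1.645² × 0.1476 / 0.060² ≈ 110.95 → 111.
At a 70% response rate, contacts needed = 111 / 0.70 ≈ 158.57 → 159.

159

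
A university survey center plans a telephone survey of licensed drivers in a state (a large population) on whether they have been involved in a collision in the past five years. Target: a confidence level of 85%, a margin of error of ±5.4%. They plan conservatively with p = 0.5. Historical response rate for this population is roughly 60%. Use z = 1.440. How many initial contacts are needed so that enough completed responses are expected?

Completed interviews needed: n₀ = 1.440² × 0.2500 / 0.054² ≈ 177.78 → 178.
At a 60% response rate, contacts needed = 178 / 0.60 ≈ 296.67 → 297.

297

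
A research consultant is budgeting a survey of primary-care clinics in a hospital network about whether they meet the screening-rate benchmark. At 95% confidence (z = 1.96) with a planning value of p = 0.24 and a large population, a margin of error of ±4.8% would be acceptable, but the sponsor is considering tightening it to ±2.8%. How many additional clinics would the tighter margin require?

589

At ±4.8%: n = 1.96² × 0.1824 / 0.048² ≈ 304.13 → 305.
At ±2.8%: n = 1.96² × 0.1824 / 0.028² ≈ 893.76 → 894.
Additional respondents: 894 − 305 = 589.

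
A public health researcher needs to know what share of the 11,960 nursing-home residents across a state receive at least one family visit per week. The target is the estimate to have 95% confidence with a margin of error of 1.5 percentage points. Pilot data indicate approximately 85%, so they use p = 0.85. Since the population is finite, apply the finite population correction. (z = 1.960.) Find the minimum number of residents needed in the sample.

1842

Unadjusted: n₀ = 1.960² × 0.85 × 0.15 / 0.015² ≈ 2176.91, so n₀ = 2177.
Finite population correction with N = 11,960: n = n₀ / (1 + (n₀−1)/N) = 2177 / (1 + 2176/11960) = 2177 / 1.1819 ≈ 1841.89.
Rounding up, n = 1842.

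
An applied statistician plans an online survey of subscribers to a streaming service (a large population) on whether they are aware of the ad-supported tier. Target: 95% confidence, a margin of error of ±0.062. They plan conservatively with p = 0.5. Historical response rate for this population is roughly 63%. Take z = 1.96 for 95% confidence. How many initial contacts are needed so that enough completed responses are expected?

397

Completed interviews needed: n₀ = 1.96² × 0.2500 / 0.062² ≈ 249.84 → 250.
At a 63% response rate, contacts needed = 250 / 0.63 ≈ 396.83 → 397.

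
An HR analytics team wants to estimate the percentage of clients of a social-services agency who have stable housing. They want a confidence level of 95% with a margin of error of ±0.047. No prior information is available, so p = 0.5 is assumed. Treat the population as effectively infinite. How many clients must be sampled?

435

For 95% confidence, z = 1.960.
With p = 0.5, p(1−p) = 0.25.
n = z²·p(1−p)/E² = 1.960² × 0.2500 / 0.047² = 3.8416 × 0.2500 / 0.002209 ≈ 434.77.
Rounding up gives n = 435.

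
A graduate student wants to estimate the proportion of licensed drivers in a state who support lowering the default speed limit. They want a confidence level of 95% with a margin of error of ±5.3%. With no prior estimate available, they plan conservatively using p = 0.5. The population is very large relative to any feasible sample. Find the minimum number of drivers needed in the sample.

For 95% confidence, z = 1.96.
With p = 0.5, p(1−p) = 0.25.
n = z²·p(1−p)/E² = 1.96² × 0.2500 / 0.053² = 3.8416 × 0.2500 / 0.002809 ≈ 341.90.
Rounding up gives n = 342.

342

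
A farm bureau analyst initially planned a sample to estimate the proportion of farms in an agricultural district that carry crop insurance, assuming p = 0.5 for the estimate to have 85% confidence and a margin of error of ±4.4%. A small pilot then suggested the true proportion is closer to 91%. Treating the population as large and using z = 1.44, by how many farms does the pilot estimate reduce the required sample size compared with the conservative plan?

Conservative (p = 0.5): n = 1.44² × 0.25 / 0.044² ≈ 267.77 → 268.
Using p = 0.91: p(1−p) = 0.0819, so n = 1.44² × 0.0819 / 0.044² ≈ 87.72 → 88.
Reduction: 268 − 88 = 180.

180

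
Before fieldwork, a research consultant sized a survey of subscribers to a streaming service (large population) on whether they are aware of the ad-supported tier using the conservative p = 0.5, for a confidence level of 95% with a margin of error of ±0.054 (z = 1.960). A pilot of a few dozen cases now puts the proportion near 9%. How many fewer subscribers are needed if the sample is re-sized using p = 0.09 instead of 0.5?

222

Conservative (p = 0.5): n = 1.960² × 0.25 / 0.054² ≈ 329.36 → 330.
Using p = 0.09: p(1−p) = 0.0819, so n = 1.960² × 0.0819 / 0.054² ≈ 107.90 → 108.
Reduction: 330 − 108 = 222.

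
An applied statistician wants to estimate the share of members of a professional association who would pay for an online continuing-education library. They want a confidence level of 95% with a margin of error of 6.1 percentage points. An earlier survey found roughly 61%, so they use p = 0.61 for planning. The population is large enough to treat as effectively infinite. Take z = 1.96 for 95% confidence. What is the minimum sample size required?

246

With p = 0.61, p(1−p) = 0.2379.
n = z²·p(1−p)/E² = 1.96² × 0.2379 / 0.061² = 3.8416 × 0.2379 / 0.003721 ≈ 245.61.
Rounding up gives n = 246.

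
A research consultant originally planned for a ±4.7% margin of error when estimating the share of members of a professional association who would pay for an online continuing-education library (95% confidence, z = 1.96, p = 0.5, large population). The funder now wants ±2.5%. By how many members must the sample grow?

1102

At ±4.7%: n = 1.96² × 0.2500 / 0.047² ≈ 434.77 → 435.
At ±2.5%: n = 1.96² × 0.2500 / 0.025² ≈ 1536.64 → 1537.
Additional respondents: 1537 − 435 = 1102.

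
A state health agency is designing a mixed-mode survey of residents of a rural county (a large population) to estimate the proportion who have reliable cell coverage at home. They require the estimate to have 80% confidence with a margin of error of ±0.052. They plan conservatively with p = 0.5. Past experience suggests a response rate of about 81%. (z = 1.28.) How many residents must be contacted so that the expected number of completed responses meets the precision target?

Completed interviews needed: n₀ = 1.28² × 0.2500 / 0.052² ≈ 151.48 → 152.
At an 81% response rate, contacts needed = 152 / 0.81 ≈ 187.65 → 188.

188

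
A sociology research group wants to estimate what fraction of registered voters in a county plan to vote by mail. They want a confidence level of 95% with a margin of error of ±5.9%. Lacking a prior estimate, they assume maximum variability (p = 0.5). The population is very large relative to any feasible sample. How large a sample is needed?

For 95% confidence, z = 1.96.
With p = 0.5, p(1−p) = 0.25.
n = z²·p(1−p)/E² = 1.96² × 0.2500 / 0.059² = 3.8416 × 0.2500 / 0.003481 ≈ 275.90.
Rounding up gives n = 276.

276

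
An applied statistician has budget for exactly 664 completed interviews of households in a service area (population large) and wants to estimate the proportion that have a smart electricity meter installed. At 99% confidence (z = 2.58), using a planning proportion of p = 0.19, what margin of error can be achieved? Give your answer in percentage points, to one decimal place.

SE(p̂) = √[p(1−p)/n] = √[0.1539/664] = 0.01522.
E = z × SE = 2.58 × 0.01522 = 0.03928, or 3.9 percentage points.

3.9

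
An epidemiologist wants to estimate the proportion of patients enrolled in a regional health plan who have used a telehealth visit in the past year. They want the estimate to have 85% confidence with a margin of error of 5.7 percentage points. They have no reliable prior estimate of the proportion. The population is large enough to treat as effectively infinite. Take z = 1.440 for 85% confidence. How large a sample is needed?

With no prior estimate, use p = 0.5, giving p(1−p) = 0.25.
n = z²·p(1−p)/E² = 1.440² × 0.2500 / 0.057² = 2.0736 × 0.2500 / 0.003249 ≈ 159.56.
Rounding up gives n = 160.

160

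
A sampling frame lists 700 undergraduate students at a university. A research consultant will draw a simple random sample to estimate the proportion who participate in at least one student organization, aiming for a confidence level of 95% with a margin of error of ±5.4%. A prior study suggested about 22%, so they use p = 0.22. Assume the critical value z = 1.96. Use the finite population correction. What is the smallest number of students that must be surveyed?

172

Unadjusted: n₀ = 1.96² × 0.22 × 0.78 / 0.054² ≈ 226.07, so n₀ = 227.
Finite population correction with N = 700: n = n₀ / (1 + (n₀−1)/N) = 227 / (1 + 226/700) = 227 / 1.3229 ≈ 171.60.
Rounding up, n = 172.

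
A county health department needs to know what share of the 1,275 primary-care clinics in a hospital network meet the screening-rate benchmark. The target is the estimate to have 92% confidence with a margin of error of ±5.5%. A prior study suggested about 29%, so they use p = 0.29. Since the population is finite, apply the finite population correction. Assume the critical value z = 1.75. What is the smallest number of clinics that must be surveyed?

Unadjusted: n₀ = 1.75² × 0.29 × 0.71 / 0.055² ≈ 208.45, so n₀ = 209.
Finite population correction with N = 1,275: n = n₀ / (1 + (n₀−1)/N) = 209 / (1 + 208/1275) = 209 / 1.1631 ≈ 179.69.
Rounding up, n = 180.

180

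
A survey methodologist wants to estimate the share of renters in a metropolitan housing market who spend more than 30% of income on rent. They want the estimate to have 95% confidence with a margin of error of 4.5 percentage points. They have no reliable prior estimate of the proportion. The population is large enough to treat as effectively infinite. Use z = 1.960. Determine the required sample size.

475

With no prior estimate, use p = 0.5, giving p(1−p) = 0.25.
n = z²·p(1−p)/E² = 1.960² × 0.2500 / 0.045² = 3.8416 × 0.2500 / 0.002025 ≈ 474.27.
Rounding up gives n = 475.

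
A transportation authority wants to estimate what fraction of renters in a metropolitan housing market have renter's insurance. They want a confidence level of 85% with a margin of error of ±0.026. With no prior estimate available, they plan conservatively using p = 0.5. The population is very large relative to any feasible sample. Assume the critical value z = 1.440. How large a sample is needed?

With p = 0.5, p(1−p) = 0.25.
n = z²·p(1−p)/E² = 1.440² × 0.2500 / 0.026² = 2.0736 × 0.2500 / 0.000676 ≈ 766.86.
Rounding up gives n = 767.

767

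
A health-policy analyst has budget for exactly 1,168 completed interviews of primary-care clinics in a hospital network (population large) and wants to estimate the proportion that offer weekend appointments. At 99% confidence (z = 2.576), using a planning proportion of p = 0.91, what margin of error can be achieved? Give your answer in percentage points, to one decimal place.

SE(p̂) = √[p(1−p)/n] = √[0.0819/1168] = 0.00837.
E = z × SE = 2.576 × 0.00837 = 0.02157, or 2.2 percentage points.

2.2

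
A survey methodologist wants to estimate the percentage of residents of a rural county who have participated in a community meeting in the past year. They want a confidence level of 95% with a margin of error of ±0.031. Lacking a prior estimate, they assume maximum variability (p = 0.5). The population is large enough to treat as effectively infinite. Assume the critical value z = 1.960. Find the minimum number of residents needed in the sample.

1000

With p = 0.5, p(1−p) = 0.25.
n = z²·p(1−p)/E² = 1.960² × 0.2500 / 0.031² = 3.8416 × 0.2500 / 0.000961 ≈ 999.38.
Rounding up gives n = 1000.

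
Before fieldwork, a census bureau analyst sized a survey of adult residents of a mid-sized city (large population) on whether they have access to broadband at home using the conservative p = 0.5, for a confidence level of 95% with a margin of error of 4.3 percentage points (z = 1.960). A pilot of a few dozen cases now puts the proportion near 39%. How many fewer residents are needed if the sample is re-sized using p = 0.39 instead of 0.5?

Conservative (p = 0.5): n = 1.960² × 0.25 / 0.043² ≈ 519.42 → 520.
Using p = 0.39: p(1−p) = 0.2379, so n = 1.960² × 0.2379 / 0.043² ≈ 494.28 → 495.
Reduction: 520 − 495 = 25.

25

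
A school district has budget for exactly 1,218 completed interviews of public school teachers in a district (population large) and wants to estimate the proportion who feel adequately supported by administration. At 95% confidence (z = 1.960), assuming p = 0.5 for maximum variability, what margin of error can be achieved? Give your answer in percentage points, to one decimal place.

2.8

SE(p̂) = √[p(1−p)/n] = √[0.2500/1218] = 0.01433.
E = z × SE = 1.960 × 0.01433 = 0.02808, or 2.8 percentage points.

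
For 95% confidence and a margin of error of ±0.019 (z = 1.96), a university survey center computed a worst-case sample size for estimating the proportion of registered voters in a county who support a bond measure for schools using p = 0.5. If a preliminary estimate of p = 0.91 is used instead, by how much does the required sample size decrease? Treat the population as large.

1789

Conservative (p = 0.5): n = 1.96² × 0.25 / 0.019² ≈ 2660.39 → 2661.
Using p = 0.91: p(1−p) = 0.0819, so n = 1.96² × 0.0819 / 0.019² ≈ 871.54 → 872.
Reduction: 2661 − 872 = 1789.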